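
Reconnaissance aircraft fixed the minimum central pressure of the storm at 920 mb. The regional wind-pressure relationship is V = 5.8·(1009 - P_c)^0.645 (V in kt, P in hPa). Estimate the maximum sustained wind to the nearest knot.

105 kt

ΔP = 1009 − 920 = 89 mb.
89^0.645 ≈ 18.087.
V ≈ 5.8 × 18.087 ≈ 104.9 kt.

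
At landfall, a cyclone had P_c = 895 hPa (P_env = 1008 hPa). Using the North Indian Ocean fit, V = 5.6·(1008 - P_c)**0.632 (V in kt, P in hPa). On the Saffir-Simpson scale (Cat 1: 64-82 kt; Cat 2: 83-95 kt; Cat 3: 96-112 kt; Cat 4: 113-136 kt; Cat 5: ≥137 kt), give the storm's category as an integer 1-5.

3

ΔP = 1008 − 895 = 113 hPa.
V ≈ 5.6 × 113^0.632 = 5.6 × 19.84 ≈ 111 kt.
111 kt falls in the Category 3 band.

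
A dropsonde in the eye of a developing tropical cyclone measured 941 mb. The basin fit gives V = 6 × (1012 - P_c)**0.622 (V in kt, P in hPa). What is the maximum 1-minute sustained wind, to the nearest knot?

ΔP = 1012 − 941 = 71 mb.
71^0.622 ≈ 14.174.
V ≈ 6 × 14.174 ≈ 85.0 kt.

85 kt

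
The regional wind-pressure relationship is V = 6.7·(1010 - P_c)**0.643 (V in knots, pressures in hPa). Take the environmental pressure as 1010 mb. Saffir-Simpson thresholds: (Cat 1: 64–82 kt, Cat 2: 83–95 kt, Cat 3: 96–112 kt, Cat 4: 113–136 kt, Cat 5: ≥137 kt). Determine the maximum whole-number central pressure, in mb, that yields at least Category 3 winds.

947 mb

Category 3 begins at V = 96 kt.
Required ΔP = (96/6.7)^(1/0.643) = 14.328^1.555 ≈ 62.82 mb.
P_c ≤ 1010 − 62.82 = 947.18, so the highest integer P_c is 947 mb.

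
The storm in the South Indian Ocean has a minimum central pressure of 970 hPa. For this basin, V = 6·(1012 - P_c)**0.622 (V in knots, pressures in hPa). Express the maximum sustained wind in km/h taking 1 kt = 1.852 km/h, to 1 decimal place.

113.6 km/h

ΔP = 1012 − 970 = 42 hPa.
V ≈ 6 × 42^0.622 = 6 × 10.225 ≈ 61.350 kt.
61.350 × 1.852 ≈ 113.62 km/h → 113.6 km/h.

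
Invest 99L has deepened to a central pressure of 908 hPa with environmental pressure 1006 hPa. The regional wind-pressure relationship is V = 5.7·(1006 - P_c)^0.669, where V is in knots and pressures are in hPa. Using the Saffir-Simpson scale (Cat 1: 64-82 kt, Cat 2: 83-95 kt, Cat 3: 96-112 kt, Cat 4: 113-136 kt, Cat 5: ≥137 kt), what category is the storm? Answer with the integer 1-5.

ΔP = 1006 − 908 = 98 hPa.
V ≈ 5.7 × 98^0.669 = 5.7 × 21.48 ≈ 122 kt.
122 kt falls in the Category 4 band.

4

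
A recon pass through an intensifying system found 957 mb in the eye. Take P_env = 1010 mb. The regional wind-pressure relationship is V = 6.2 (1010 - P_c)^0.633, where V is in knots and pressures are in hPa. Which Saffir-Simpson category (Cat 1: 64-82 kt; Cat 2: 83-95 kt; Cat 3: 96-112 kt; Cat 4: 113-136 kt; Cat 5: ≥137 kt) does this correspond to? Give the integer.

1

ΔP = 1010 − 957 = 53 mb.
V ≈ 6.2 × 53^0.633 = 6.2 × 12.34 ≈ 77 kt.
77 kt falls in the Category 1 band.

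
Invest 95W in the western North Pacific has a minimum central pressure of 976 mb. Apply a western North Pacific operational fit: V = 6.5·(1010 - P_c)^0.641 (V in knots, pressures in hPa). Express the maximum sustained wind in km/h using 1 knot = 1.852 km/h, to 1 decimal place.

115.4 km/h

ΔP = 1010 − 976 = 34 mb.
V ≈ 6.5 × 34^0.641 = 6.5 × 9.587 ≈ 62.315 kt.
62.315 × 1.852 ≈ 115.41 km/h → 115.4 km/h.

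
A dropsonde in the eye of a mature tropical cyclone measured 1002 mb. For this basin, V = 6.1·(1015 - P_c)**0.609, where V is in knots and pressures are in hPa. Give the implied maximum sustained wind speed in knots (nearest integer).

29 kt

ΔP = 1015 − 1002 = 13 mb.
13^0.609 ≈ 4.769.
V ≈ 6.1 × 4.769 ≈ 29.1 kt.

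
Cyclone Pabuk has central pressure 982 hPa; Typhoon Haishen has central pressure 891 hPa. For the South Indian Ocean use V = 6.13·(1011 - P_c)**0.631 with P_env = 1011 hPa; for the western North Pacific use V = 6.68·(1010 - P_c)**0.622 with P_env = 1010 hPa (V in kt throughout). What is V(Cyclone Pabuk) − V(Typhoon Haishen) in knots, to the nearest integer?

Cyclone Pabuk: ΔP = 29; V ≈ 6.13 × 29^0.631 ≈ 51.31 kt.
Typhoon Haishen: ΔP = 119; V ≈ 6.68 × 119^0.622 ≈ 130.55 kt.
Difference ≈ 51.31 − 130.55 = -79.24 → -79 kt.

-79 kt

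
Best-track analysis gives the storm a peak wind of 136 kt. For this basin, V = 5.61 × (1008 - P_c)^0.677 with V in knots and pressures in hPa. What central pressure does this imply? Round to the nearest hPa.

897 hPa

ΔP = (V / 5.61)^(1/0.677) = (136/5.61)^1.477.
136/5.61 = 24.242; 24.242^1.477 ≈ 110.96 hPa.
P_c = 1008 − 110.96 = 897.04 ≈ 897 hPa.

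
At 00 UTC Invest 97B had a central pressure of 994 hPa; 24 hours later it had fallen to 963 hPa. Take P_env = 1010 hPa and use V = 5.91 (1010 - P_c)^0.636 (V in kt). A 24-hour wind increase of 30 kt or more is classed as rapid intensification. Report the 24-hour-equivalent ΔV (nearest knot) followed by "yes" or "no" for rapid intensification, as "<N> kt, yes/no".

V₁: ΔP = 16, V ≈ 5.91 × 16^0.636 ≈ 34.47 kt.
V₂: ΔP = 47, V ≈ 5.91 × 47^0.636 ≈ 68.40 kt.
ΔV over 24 h = 33.93 kt → 24 h equivalent = 33.93 × 24/24 ≈ 33.93 kt.
34 kt ≥ 30 kt ⇒ rapid intensification.

34 kt, yes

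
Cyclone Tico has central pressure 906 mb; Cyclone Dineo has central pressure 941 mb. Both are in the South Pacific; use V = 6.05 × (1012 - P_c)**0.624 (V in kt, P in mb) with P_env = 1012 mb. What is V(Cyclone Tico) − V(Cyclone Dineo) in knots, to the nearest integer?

Cyclone Tico: ΔP = 106; V ≈ 6.05 × 106^0.624 ≈ 111.06 kt.
Cyclone Dineo: ΔP = 71; V ≈ 6.05 × 71^0.624 ≈ 86.48 kt.
Difference ≈ 111.06 − 86.48 = 24.58 → 25 kt.

25 kt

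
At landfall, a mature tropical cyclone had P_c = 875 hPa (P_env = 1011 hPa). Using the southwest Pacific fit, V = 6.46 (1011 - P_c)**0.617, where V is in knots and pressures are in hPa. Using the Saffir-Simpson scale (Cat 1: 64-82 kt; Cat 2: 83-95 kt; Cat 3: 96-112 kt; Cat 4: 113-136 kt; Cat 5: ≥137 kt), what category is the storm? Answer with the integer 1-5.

4

ΔP = 1011 − 875 = 136 hPa.
V ≈ 6.46 × 136^0.617 = 6.46 × 20.72 ≈ 134 kt.
134 kt falls in the Category 4 band.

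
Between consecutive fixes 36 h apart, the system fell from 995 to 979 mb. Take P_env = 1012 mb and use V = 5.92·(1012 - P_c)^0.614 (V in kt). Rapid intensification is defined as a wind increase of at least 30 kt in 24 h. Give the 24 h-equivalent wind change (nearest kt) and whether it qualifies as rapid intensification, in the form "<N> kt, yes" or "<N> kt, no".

V₁: ΔP = 17, V ≈ 5.92 × 17^0.614 ≈ 33.71 kt.
V₂: ΔP = 33, V ≈ 5.92 × 33^0.614 ≈ 50.66 kt.
ΔV over 36 h = 16.95 kt → 24 h equivalent = 16.95 × 24/36 ≈ 11.30 kt.
11 kt < 30 kt ⇒ not rapid intensification.

11 kt, no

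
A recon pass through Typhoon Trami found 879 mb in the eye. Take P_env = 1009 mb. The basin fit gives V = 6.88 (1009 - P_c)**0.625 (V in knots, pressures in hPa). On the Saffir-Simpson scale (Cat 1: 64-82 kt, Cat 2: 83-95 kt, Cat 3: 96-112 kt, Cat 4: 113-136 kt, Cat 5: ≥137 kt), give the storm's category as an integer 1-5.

ΔP = 1009 − 879 = 130 mb.
V ≈ 6.88 × 130^0.625 = 6.88 × 20.95 ≈ 144 kt.
144 kt falls in the Category 5 band.

5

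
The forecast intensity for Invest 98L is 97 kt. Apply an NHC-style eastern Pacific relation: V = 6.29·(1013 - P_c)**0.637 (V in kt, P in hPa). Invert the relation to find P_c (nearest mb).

940 mb

ΔP = (V / 6.29)^(1/0.637) = (97/6.29)^1.570.
97/6.29 = 15.421; 15.421^1.570 ≈ 73.31 mb.
P_c = 1013 − 73.31 = 939.69 ≈ 940 mb.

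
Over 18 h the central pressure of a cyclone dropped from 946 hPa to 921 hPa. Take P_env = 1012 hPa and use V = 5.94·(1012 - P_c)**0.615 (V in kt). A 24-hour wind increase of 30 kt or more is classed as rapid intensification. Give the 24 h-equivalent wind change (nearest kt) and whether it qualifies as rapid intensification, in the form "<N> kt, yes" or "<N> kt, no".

23 kt, no

V₁: ΔP = 66, V ≈ 5.94 × 66^0.615 ≈ 78.13 kt.
V₂: ΔP = 91, V ≈ 5.94 × 91^0.615 ≈ 95.19 kt.
ΔV over 18 h = 17.06 kt → 24 h equivalent = 17.06 × 24/18 ≈ 22.75 kt.
23 kt < 30 kt ⇒ not rapid intensification.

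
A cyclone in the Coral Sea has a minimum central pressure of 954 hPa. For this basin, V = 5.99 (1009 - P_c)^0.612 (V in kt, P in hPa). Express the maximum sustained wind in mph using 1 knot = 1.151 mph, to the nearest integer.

80 mph

ΔP = 1009 − 954 = 55 hPa.
V ≈ 5.99 × 55^0.612 = 5.99 × 11.617 ≈ 69.587 kt.
69.587 × 1.151 ≈ 80.09 mph → 80 mph.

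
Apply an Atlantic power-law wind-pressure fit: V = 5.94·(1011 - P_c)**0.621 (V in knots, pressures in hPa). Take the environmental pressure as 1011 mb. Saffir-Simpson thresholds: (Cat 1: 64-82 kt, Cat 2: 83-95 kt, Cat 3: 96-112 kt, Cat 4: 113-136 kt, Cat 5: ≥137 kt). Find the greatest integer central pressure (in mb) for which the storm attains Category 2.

941 mb

Category 2 begins at V = 83 kt.
Required ΔP = (83/5.94)^(1/0.621) = 13.973^1.610 ≈ 69.87 mb.
P_c ≤ 1011 − 69.87 = 941.13, so the highest integer P_c is 941 mb.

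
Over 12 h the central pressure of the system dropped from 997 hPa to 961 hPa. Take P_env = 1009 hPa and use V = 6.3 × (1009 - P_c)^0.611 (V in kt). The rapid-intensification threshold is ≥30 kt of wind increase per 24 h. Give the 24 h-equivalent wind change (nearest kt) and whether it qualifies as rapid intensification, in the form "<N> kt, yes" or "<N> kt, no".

V₁: ΔP = 12, V ≈ 6.3 × 12^0.611 ≈ 28.76 kt.
V₂: ΔP = 48, V ≈ 6.3 × 48^0.611 ≈ 67.08 kt.
ΔV over 12 h = 38.32 kt → 24 h equivalent = 38.32 × 24/12 ≈ 76.64 kt.
77 kt ≥ 30 kt ⇒ rapid intensification.

77 kt, yes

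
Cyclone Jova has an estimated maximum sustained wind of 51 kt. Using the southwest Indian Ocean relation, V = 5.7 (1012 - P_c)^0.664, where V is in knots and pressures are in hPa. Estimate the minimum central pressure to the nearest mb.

985 mb

ΔP = (V / 5.7)^(1/0.664) = (51/5.7)^1.506.
51/5.7 = 8.947; 8.947^1.506 ≈ 27.12 mb.
P_c = 1012 − 27.12 = 984.88 ≈ 985 mb.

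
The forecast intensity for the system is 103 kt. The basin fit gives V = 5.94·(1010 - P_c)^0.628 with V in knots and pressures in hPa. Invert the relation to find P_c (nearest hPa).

ΔP = (V / 5.94)^(1/0.628) = (103/5.94)^1.592.
103/5.94 = 17.340; 17.340^1.592 ≈ 93.97 hPa.
P_c = 1010 − 93.97 = 916.03 ≈ 916 hPa.

916 hPa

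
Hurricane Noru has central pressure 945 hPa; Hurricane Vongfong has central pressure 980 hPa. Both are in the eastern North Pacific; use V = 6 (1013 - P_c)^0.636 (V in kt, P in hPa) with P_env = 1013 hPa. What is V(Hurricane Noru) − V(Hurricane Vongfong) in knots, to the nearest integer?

Hurricane Noru: ΔP = 68; V ≈ 6 × 68^0.636 ≈ 87.83 kt.
Hurricane Vongfong: ΔP = 33; V ≈ 6 × 33^0.636 ≈ 55.45 kt.
Difference ≈ 87.83 − 55.45 = 32.38 → 32 kt.

32 kt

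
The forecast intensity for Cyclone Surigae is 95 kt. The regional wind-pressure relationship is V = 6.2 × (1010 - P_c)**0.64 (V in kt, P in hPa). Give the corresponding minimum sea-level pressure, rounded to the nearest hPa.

ΔP = (V / 6.2)^(1/0.64) = (95/6.2)^1.562.
95/6.2 = 15.323; 15.323^1.562 ≈ 71.13 hPa.
P_c = 1010 − 71.13 = 938.87 ≈ 939 hPa.

939 hPa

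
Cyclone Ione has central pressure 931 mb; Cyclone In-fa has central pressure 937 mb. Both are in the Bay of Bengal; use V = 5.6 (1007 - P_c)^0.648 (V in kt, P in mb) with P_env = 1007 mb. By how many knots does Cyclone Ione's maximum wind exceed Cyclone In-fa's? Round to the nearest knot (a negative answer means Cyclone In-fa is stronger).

Cyclone Ione: ΔP = 76; V ≈ 5.6 × 76^0.648 ≈ 92.67 kt.
Cyclone In-fa: ΔP = 70; V ≈ 5.6 × 70^0.648 ≈ 87.86 kt.
Difference ≈ 92.67 − 87.86 = 4.81 → 5 kt.

5 kt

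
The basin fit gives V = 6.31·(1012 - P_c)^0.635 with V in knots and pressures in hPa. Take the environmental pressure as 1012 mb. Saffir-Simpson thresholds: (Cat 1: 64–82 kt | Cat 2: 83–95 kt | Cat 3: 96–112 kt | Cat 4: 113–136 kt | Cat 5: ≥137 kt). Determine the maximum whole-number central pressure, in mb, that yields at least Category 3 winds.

Category 3 begins at V = 96 kt.
Required ΔP = (96/6.31)^(1/0.635) = 15.214^1.575 ≈ 72.74 mb.
P_c ≤ 1012 − 72.74 = 939.26, so the highest integer P_c is 939 mb.

939 mb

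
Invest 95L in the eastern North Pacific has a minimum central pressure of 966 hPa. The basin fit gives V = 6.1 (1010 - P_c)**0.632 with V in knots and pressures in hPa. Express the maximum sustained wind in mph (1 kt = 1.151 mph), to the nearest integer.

ΔP = 1010 − 966 = 44 hPa.
V ≈ 6.1 × 44^0.632 = 6.1 × 10.931 ≈ 66.679 kt.
66.679 × 1.151 ≈ 76.75 mph → 77 mph.

77 mph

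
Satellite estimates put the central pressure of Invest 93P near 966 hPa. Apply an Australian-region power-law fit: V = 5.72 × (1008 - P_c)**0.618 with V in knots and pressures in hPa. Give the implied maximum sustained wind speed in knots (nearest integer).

58 kt

ΔP = 1008 − 966 = 42 hPa.
42^0.618 ≈ 10.073.
V ≈ 5.72 × 10.073 ≈ 57.6 kt.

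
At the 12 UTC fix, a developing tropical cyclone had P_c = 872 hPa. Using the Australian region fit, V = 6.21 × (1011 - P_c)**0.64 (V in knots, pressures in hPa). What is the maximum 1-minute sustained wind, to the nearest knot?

ΔP = 1011 − 872 = 139 hPa.
139^0.64 ≈ 23.525.
V ≈ 6.21 × 23.525 ≈ 146.1 kt.

146 kt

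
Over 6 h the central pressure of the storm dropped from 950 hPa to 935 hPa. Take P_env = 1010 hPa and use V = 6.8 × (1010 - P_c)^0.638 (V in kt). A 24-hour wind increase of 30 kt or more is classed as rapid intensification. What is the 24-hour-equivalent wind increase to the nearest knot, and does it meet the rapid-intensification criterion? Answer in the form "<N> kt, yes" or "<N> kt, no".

57 kt, yes

V₁: ΔP = 60, V ≈ 6.8 × 60^0.638 ≈ 92.68 kt.
V₂: ΔP = 75, V ≈ 6.8 × 75^0.638 ≈ 106.86 kt.
ΔV over 6 h = 14.18 kt → 24 h equivalent = 14.18 × 24/6 ≈ 56.72 kt.
57 kt ≥ 30 kt ⇒ rapid intensification.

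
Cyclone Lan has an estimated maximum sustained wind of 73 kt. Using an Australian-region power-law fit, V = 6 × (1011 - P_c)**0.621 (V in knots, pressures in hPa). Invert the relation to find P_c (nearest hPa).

955 hPa

ΔP = (V / 6)^(1/0.621) = (73/6)^1.610.
73/6 = 12.167; 12.167^1.610 ≈ 55.91 hPa.
P_c = 1011 − 55.91 = 955.09 ≈ 955 hPa.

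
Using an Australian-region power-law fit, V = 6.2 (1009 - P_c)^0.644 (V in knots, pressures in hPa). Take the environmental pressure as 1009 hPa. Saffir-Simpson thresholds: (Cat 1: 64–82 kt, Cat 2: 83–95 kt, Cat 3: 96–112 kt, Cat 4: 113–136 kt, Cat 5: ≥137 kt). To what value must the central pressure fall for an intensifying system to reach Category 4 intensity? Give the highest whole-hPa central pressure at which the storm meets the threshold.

918 hPa

Category 4 begins at V = 113 kt.
Required ΔP = (113/6.2)^(1/0.644) = 18.226^1.553 ≈ 90.70 hPa.
P_c ≤ 1009 − 90.70 = 918.30, so the highest integer P_c is 918 hPa.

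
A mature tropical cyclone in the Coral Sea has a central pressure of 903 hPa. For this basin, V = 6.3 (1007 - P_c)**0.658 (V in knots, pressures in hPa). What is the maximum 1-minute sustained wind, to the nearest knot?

134 kt

ΔP = 1007 − 903 = 104 hPa.
104^0.658 ≈ 21.243.
V ≈ 6.3 × 21.243 ≈ 133.8 kt.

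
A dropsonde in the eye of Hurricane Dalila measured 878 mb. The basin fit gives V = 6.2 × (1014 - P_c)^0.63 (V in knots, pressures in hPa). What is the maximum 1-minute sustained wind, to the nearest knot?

ΔP = 1014 − 878 = 136 mb.
136^0.63 ≈ 22.087.
V ≈ 6.2 × 22.087 ≈ 136.9 kt.

137 kt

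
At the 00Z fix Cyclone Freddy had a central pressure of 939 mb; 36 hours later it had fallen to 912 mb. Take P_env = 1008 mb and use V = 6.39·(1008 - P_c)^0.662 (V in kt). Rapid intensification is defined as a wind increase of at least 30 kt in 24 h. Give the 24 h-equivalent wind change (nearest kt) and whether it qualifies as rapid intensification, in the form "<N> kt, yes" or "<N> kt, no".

V₁: ΔP = 69, V ≈ 6.39 × 69^0.662 ≈ 105.39 kt.
V₂: ΔP = 96, V ≈ 6.39 × 96^0.662 ≈ 131.15 kt.
ΔV over 36 h = 25.76 kt → 24 h equivalent = 25.76 × 24/36 ≈ 17.17 kt.
17 kt < 30 kt ⇒ not rapid intensification.

17 kt, no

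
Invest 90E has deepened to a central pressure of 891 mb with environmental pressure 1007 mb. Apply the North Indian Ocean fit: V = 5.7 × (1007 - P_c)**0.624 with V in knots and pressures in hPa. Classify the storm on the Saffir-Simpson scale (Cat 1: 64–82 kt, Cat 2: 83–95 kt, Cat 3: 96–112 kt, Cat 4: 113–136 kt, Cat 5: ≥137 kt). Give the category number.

ΔP = 1007 − 891 = 116 mb.
V ≈ 5.7 × 116^0.624 = 5.7 × 19.42 ≈ 111 kt.
111 kt falls in the Category 3 band.

3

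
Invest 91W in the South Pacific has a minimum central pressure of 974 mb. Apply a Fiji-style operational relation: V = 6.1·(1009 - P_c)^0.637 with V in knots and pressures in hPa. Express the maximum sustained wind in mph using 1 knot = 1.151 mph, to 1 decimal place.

ΔP = 1009 − 974 = 35 mb.
V ≈ 6.1 × 35^0.637 = 6.1 × 9.629 ≈ 58.736 kt.
58.736 × 1.151 ≈ 67.60 mph → 67.6 mph.

67.6 mph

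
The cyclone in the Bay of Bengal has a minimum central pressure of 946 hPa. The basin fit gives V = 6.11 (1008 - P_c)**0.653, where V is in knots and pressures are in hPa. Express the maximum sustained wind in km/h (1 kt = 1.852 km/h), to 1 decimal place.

ΔP = 1008 − 946 = 62 hPa.
V ≈ 6.11 × 62^0.653 = 6.11 × 14.806 ≈ 90.463 kt.
90.463 × 1.852 ≈ 167.54 km/h → 167.5 km/h.

167.5 km/h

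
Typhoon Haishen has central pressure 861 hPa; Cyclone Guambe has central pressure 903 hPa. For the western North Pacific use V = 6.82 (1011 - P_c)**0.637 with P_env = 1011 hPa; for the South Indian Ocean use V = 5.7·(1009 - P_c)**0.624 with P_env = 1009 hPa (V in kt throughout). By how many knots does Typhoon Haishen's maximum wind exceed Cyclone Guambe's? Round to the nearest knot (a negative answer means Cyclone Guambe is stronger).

61 kt

Typhoon Haishen: ΔP = 150; V ≈ 6.82 × 150^0.637 ≈ 165.94 kt.
Cyclone Guambe: ΔP = 106; V ≈ 5.7 × 106^0.624 ≈ 104.63 kt.
Difference ≈ 165.94 − 104.63 = 61.31 → 61 kt.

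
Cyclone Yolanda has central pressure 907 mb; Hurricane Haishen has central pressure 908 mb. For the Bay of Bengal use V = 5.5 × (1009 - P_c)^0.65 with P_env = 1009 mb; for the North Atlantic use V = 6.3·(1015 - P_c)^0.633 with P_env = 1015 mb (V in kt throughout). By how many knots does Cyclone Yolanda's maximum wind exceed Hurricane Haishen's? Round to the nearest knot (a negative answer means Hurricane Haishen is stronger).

-10 kt

Cyclone Yolanda: ΔP = 102; V ≈ 5.5 × 102^0.65 ≈ 111.16 kt.
Hurricane Haishen: ΔP = 107; V ≈ 6.3 × 107^0.633 ≈ 121.32 kt.
Difference ≈ 111.16 − 121.32 = -10.16 → -10 kt.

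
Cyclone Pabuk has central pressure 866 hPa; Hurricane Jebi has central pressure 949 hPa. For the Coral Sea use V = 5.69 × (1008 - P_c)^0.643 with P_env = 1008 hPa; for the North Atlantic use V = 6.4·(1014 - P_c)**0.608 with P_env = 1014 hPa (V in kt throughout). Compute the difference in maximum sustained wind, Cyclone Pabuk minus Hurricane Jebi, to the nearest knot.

Cyclone Pabuk: ΔP = 142; V ≈ 5.69 × 142^0.643 ≈ 137.73 kt.
Hurricane Jebi: ΔP = 65; V ≈ 6.4 × 65^0.608 ≈ 80.99 kt.
Difference ≈ 137.73 − 80.99 = 56.74 → 57 kt.

57 kt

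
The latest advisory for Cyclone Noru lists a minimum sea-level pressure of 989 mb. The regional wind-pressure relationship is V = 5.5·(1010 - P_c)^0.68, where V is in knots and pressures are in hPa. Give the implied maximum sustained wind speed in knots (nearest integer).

ΔP = 1010 − 989 = 21 mb.
21^0.68 ≈ 7.927.
V ≈ 5.5 × 7.927 ≈ 43.6 kt.

44 kt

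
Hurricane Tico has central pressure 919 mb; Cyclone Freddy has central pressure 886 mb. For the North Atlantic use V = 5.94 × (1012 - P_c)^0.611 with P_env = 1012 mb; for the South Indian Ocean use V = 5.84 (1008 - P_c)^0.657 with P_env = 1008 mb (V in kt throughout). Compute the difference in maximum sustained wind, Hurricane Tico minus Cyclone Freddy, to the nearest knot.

-42 kt

Hurricane Tico: ΔP = 93; V ≈ 5.94 × 93^0.611 ≈ 94.74 kt.
Cyclone Freddy: ΔP = 122; V ≈ 5.84 × 122^0.657 ≈ 137.14 kt.
Difference ≈ 94.74 − 137.14 = -42.40 → -42 kt.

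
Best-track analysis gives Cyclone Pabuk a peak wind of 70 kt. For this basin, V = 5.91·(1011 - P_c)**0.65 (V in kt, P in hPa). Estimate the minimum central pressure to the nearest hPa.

966 hPa

ΔP = (V / 5.91)^(1/0.65) = (70/5.91)^1.538.
70/5.91 = 11.844; 11.844^1.538 ≈ 44.83 hPa.
P_c = 1011 − 44.83 = 966.17 ≈ 966 hPa.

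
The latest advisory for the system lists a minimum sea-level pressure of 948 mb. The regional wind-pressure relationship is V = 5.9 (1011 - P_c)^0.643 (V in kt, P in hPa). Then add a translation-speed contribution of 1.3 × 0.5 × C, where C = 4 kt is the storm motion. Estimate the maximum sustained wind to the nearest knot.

87 kt

ΔP = 1011 − 948 = 63 mb.
63^0.643 ≈ 14.354.
V ≈ 5.9 × 14.354 ≈ 84.7 kt.
Translation term: 1.3 × 0.5 × 4 = 2.6 kt.
Corrected V ≈ 87.3 kt → 87 kt.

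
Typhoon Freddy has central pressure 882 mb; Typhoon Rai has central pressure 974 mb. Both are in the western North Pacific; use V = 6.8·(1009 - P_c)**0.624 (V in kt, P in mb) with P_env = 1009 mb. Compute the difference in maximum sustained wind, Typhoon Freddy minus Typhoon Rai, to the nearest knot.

77 kt

Typhoon Freddy: ΔP = 127; V ≈ 6.8 × 127^0.624 ≈ 139.73 kt.
Typhoon Rai: ΔP = 35; V ≈ 6.8 × 35^0.624 ≈ 62.52 kt.
Difference ≈ 139.73 − 62.52 = 77.21 → 77 kt.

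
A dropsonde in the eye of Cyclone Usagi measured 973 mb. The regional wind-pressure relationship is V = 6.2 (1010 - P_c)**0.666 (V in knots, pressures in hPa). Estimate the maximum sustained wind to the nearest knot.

ΔP = 1010 − 973 = 37 mb.
37^0.666 ≈ 11.077.
V ≈ 6.2 × 11.077 ≈ 68.7 kt.

69 kt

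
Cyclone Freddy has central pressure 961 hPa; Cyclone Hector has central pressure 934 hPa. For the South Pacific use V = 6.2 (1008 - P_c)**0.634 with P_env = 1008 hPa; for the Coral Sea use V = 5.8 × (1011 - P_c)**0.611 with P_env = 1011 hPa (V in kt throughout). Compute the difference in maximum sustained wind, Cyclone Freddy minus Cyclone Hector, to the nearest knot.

Cyclone Freddy: ΔP = 47; V ≈ 6.2 × 47^0.634 ≈ 71.20 kt.
Cyclone Hector: ΔP = 77; V ≈ 5.8 × 77^0.611 ≈ 82.43 kt.
Difference ≈ 71.20 − 82.43 = -11.23 → -11 kt.

-11 kt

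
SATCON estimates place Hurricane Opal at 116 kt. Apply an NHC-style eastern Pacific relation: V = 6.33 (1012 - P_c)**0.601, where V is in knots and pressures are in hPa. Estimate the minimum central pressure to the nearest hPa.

ΔP = (V / 6.33)^(1/0.601) = (116/6.33)^1.664.
116/6.33 = 18.325; 18.325^1.664 ≈ 126.35 hPa.
P_c = 1012 − 126.35 = 885.65 ≈ 886 hPa.

886 hPa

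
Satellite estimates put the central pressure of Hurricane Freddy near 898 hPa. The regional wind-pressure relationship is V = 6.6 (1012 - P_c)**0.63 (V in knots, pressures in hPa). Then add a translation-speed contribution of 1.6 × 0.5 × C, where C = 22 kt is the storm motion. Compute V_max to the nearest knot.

148 kt

ΔP = 1012 − 898 = 114 hPa.
114^0.63 ≈ 19.763.
V ≈ 6.6 × 19.763 ≈ 130.4 kt.
Translation term: 1.6 × 0.5 × 22 = 17.6 kt.
Corrected V ≈ 148 kt → 148 kt.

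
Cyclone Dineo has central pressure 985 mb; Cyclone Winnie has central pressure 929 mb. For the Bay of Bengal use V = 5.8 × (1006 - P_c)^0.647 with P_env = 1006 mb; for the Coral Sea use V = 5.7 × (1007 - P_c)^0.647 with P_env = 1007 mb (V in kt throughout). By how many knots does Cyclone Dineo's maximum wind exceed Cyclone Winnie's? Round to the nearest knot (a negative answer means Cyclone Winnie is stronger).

-54 kt

Cyclone Dineo: ΔP = 21; V ≈ 5.8 × 21^0.647 ≈ 41.58 kt.
Cyclone Winnie: ΔP = 78; V ≈ 5.7 × 78^0.647 ≈ 95.51 kt.
Difference ≈ 41.58 − 95.51 = -53.93 → -54 kt.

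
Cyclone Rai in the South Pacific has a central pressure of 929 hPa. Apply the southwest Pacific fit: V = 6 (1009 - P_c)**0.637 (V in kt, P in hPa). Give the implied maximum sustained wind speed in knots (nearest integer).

ΔP = 1009 − 929 = 80 hPa.
80^0.637 ≈ 16.303.
V ≈ 6 × 16.303 ≈ 97.8 kt.

98 kt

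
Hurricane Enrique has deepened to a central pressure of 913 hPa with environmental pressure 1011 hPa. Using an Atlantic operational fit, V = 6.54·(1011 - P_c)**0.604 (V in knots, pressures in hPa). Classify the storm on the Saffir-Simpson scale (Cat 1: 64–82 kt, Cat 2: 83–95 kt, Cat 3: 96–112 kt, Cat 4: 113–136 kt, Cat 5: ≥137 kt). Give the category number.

ΔP = 1011 − 913 = 98 hPa.
V ≈ 6.54 × 98^0.604 = 6.54 × 15.95 ≈ 104 kt.
104 kt falls in the Category 3 band.

3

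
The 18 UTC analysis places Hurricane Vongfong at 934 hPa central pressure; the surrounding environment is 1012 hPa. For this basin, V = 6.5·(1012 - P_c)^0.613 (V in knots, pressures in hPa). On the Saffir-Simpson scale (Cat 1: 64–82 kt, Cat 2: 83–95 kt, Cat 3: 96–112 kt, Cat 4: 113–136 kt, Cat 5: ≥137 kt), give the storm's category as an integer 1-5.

2

ΔP = 1012 − 934 = 78 hPa.
V ≈ 6.5 × 78^0.613 = 6.5 × 14.45 ≈ 94 kt.
94 kt falls in the Category 2 band.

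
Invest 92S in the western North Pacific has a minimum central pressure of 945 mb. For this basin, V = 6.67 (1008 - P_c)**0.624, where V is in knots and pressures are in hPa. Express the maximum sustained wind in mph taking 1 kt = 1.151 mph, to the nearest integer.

102 mph

ΔP = 1008 − 945 = 63 mb.
V ≈ 6.67 × 63^0.624 = 6.67 × 13.267 ≈ 88.494 kt.
88.494 × 1.151 ≈ 101.86 mph → 102 mph.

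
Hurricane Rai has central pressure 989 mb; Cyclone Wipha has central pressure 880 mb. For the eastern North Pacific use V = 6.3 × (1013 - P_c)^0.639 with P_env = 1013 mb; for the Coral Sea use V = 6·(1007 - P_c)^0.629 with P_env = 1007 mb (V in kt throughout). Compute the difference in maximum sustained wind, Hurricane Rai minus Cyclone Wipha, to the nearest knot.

Hurricane Rai: ΔP = 24; V ≈ 6.3 × 24^0.639 ≈ 48.01 kt.
Cyclone Wipha: ΔP = 127; V ≈ 6 × 127^0.629 ≈ 126.31 kt.
Difference ≈ 48.01 − 126.31 = -78.30 → -78 kt.

-78 kt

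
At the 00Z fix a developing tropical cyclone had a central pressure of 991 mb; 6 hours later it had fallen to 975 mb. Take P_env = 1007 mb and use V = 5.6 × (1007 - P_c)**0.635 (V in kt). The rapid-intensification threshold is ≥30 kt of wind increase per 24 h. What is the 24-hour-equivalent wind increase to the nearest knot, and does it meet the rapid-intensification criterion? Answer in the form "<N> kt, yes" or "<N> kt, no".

72 kt, yes

V₁: ΔP = 16, V ≈ 5.6 × 16^0.635 ≈ 32.57 kt.
V₂: ΔP = 32, V ≈ 5.6 × 32^0.635 ≈ 50.58 kt.
ΔV over 6 h = 18.01 kt → 24 h equivalent = 18.01 × 24/6 ≈ 72.04 kt.
72 kt ≥ 30 kt ⇒ rapid intensification.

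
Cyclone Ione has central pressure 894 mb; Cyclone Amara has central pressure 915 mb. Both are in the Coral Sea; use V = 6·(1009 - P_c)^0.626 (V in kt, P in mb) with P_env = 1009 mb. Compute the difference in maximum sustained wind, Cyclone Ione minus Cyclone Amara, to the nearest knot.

Cyclone Ione: ΔP = 115; V ≈ 6 × 115^0.626 ≈ 116.99 kt.
Cyclone Amara: ΔP = 94; V ≈ 6 × 94^0.626 ≈ 103.12 kt.
Difference ≈ 116.99 − 103.12 = 13.87 → 14 kt.

14 kt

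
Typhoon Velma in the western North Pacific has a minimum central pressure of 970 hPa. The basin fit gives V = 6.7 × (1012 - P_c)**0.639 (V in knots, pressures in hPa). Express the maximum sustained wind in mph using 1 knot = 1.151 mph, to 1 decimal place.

ΔP = 1012 − 970 = 42 hPa.
V ≈ 6.7 × 42^0.639 = 6.7 × 10.896 ≈ 73.001 kt.
73.001 × 1.151 ≈ 84.02 mph → 84.0 mph.

84.0 mph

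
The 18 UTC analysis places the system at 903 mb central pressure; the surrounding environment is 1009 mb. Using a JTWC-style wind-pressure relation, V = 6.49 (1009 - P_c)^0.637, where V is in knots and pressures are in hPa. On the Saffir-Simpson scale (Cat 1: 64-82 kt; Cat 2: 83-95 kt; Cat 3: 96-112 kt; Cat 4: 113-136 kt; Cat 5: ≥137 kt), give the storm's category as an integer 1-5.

ΔP = 1009 − 903 = 106 mb.
V ≈ 6.49 × 106^0.637 = 6.49 × 19.50 ≈ 127 kt.
127 kt falls in the Category 4 band.

4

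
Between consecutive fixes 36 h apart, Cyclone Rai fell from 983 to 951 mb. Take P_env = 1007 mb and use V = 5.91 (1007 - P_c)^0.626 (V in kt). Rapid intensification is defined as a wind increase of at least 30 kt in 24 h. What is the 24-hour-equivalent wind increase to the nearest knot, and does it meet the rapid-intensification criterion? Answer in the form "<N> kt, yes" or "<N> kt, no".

20 kt, no

V₁: ΔP = 24, V ≈ 5.91 × 24^0.626 ≈ 43.21 kt.
V₂: ΔP = 56, V ≈ 5.91 × 56^0.626 ≈ 73.44 kt.
ΔV over 36 h = 30.23 kt → 24 h equivalent = 30.23 × 24/36 ≈ 20.15 kt.
20 kt < 30 kt ⇒ not rapid intensification.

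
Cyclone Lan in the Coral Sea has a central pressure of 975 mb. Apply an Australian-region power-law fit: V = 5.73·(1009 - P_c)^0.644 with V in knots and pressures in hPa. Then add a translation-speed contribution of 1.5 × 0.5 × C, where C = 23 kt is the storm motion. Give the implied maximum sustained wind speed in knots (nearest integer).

ΔP = 1009 − 975 = 34 mb.
34^0.644 ≈ 9.689.
V ≈ 5.73 × 9.689 ≈ 55.5 kt.
Translation term: 1.5 × 0.5 × 23 = 17.25 kt.
Corrected V ≈ 72.75 kt → 73 kt.

73 kt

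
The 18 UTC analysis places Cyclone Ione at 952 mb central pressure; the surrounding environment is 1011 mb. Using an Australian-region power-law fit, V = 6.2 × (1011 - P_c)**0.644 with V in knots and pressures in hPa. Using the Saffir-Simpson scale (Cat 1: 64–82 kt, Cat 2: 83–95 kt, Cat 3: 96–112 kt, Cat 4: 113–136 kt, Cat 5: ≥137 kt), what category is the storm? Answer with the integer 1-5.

2

ΔP = 1011 − 952 = 59 mb.
V ≈ 6.2 × 59^0.644 = 6.2 × 13.82 ≈ 86 kt.
86 kt falls in the Category 2 band.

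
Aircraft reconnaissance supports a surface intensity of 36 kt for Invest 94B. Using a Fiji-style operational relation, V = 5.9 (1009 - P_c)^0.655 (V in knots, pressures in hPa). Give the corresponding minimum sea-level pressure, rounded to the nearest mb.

993 mb

ΔP = (V / 5.9)^(1/0.655) = (36/5.9)^1.527.
36/5.9 = 6.102; 6.102^1.527 ≈ 15.82 mb.
P_c = 1009 − 15.82 = 993.18 ≈ 993 mb.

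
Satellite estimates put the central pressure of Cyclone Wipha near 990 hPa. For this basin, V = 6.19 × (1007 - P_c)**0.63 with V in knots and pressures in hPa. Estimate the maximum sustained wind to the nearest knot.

ΔP = 1007 − 990 = 17 hPa.
17^0.63 ≈ 5.959.
V ≈ 6.19 × 5.959 ≈ 36.9 kt.

37 kt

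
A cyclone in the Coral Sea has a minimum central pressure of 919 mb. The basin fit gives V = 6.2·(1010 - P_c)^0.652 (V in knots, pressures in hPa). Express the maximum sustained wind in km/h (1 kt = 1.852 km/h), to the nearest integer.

217 km/h

ΔP = 1010 − 919 = 91 mb.
V ≈ 6.2 × 91^0.652 = 6.2 × 18.936 ≈ 117.405 kt.
117.405 × 1.852 ≈ 217.43 km/h → 217 km/h.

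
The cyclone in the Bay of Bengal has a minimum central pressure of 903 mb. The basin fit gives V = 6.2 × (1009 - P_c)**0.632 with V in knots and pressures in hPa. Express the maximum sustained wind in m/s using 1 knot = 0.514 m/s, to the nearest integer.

ΔP = 1009 − 903 = 106 mb.
V ≈ 6.2 × 106^0.632 = 6.2 × 19.054 ≈ 118.137 kt.
118.137 × 0.514 ≈ 60.72 m/s → 61 m/s.

61 m/s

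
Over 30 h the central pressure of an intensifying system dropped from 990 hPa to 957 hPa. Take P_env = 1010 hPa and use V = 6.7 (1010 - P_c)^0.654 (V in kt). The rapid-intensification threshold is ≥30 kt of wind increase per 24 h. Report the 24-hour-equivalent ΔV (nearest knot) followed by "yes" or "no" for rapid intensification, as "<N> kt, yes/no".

V₁: ΔP = 20, V ≈ 6.7 × 20^0.654 ≈ 47.53 kt.
V₂: ΔP = 53, V ≈ 6.7 × 53^0.654 ≈ 89.90 kt.
ΔV over 30 h = 42.37 kt → 24 h equivalent = 42.37 × 24/30 ≈ 33.90 kt.
34 kt ≥ 30 kt ⇒ rapid intensification.

34 kt, yes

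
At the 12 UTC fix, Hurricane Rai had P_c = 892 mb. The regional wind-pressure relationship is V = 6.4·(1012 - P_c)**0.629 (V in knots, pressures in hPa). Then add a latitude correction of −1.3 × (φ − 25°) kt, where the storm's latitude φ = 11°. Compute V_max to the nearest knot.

ΔP = 1012 − 892 = 120 mb.
120^0.629 ≈ 20.314.
V ≈ 6.4 × 20.314 ≈ 130.0 kt.
Latitude correction: −1.3 × (11 − 25) = 18.2 kt.
Corrected V ≈ 148.2 kt → 148 kt.

148 kt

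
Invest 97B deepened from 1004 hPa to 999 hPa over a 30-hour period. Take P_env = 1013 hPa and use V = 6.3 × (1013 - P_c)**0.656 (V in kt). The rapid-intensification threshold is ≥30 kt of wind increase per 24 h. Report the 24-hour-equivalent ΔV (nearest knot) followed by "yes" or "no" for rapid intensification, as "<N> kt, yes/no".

7 kt, no

V₁: ΔP = 9, V ≈ 6.3 × 9^0.656 ≈ 26.63 kt.
V₂: ΔP = 14, V ≈ 6.3 × 14^0.656 ≈ 35.58 kt.
ΔV over 30 h = 8.95 kt → 24 h equivalent = 8.95 × 24/30 ≈ 7.16 kt.
7 kt < 30 kt ⇒ not rapid intensification.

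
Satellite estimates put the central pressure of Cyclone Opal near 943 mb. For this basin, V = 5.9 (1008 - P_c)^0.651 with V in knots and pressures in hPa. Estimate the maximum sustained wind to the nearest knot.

89 kt

ΔP = 1008 − 943 = 65 mb.
65^0.651 ≈ 15.143.
V ≈ 5.9 × 15.143 ≈ 89.3 kt.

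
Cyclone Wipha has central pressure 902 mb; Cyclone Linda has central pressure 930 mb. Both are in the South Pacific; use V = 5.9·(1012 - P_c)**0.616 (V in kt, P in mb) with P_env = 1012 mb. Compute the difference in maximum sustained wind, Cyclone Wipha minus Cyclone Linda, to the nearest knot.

18 kt

Cyclone Wipha: ΔP = 110; V ≈ 5.9 × 110^0.616 ≈ 106.75 kt.
Cyclone Linda: ΔP = 82; V ≈ 5.9 × 82^0.616 ≈ 89.08 kt.
Difference ≈ 106.75 − 89.08 = 17.67 → 18 kt.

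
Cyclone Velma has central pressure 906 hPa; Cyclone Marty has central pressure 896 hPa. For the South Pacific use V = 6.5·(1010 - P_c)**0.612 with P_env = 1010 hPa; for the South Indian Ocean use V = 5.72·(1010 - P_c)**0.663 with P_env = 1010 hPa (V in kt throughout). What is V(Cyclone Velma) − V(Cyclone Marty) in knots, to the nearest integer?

-21 kt

Cyclone Velma: ΔP = 104; V ≈ 6.5 × 104^0.612 ≈ 111.52 kt.
Cyclone Marty: ΔP = 114; V ≈ 5.72 × 114^0.663 ≈ 132.17 kt.
Difference ≈ 111.52 − 132.17 = -20.65 → -21 kt.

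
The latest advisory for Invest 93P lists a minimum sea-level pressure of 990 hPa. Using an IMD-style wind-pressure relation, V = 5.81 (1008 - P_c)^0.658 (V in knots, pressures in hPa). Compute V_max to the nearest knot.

ΔP = 1008 − 990 = 18 hPa.
18^0.658 ≈ 6.698.
V ≈ 5.81 × 6.698 ≈ 38.9 kt.

39 kt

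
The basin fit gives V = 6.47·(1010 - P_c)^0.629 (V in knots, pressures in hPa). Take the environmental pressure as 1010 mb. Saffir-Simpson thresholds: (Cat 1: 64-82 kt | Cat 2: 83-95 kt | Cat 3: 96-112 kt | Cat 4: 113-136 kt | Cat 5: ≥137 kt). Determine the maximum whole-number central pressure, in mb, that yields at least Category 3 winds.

937 mb

Category 3 begins at V = 96 kt.
Required ΔP = (96/6.47)^(1/0.629) = 14.838^1.590 ≈ 72.82 mb.
P_c ≤ 1010 − 72.82 = 937.18, so the highest integer P_c is 937 mb.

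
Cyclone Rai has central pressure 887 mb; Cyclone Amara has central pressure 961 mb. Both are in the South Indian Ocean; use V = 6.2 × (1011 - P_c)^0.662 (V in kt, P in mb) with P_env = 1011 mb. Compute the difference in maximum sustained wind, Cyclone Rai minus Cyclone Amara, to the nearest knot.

Cyclone Rai: ΔP = 124; V ≈ 6.2 × 124^0.662 ≈ 150.74 kt.
Cyclone Amara: ΔP = 50; V ≈ 6.2 × 50^0.662 ≈ 82.62 kt.
Difference ≈ 150.74 − 82.62 = 68.12 → 68 kt.

68 kt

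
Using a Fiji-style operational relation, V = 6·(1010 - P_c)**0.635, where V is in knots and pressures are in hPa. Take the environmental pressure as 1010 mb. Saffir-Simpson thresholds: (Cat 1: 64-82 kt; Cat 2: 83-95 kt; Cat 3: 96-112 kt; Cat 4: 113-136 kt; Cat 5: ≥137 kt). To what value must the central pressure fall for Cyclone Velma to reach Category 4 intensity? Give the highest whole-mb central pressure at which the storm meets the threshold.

908 mb

Category 4 begins at V = 113 kt.
Required ΔP = (113/6)^(1/0.635) = 18.833^1.575 ≈ 101.80 mb.
P_c ≤ 1010 − 101.80 = 908.20, so the highest integer P_c is 908 mb.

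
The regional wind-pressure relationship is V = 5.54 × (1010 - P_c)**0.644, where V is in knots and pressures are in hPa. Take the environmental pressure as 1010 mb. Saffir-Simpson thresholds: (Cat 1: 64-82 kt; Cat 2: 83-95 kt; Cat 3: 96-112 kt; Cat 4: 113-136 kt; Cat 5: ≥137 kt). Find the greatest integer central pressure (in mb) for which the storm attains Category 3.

Category 3 begins at V = 96 kt.
Required ΔP = (96/5.54)^(1/0.644) = 17.329^1.553 ≈ 83.86 mb.
P_c ≤ 1010 − 83.86 = 926.14, so the highest integer P_c is 926 mb.

926 mb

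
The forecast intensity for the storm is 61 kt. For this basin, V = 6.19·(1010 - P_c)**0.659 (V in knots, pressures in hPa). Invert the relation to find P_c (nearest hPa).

ΔP = (V / 6.19)^(1/0.659) = (61/6.19)^1.517.
61/6.19 = 9.855; 9.855^1.517 ≈ 32.20 hPa.
P_c = 1010 − 32.20 = 977.80 ≈ 978 hPa.

978 hPa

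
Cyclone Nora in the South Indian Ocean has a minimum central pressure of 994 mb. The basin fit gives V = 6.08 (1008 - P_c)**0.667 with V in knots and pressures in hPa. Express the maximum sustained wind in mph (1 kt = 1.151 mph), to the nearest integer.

ΔP = 1008 − 994 = 14 mb.
V ≈ 6.08 × 14^0.667 = 6.08 × 5.814 ≈ 35.348 kt.
35.348 × 1.151 ≈ 40.69 mph → 41 mph.

41 mph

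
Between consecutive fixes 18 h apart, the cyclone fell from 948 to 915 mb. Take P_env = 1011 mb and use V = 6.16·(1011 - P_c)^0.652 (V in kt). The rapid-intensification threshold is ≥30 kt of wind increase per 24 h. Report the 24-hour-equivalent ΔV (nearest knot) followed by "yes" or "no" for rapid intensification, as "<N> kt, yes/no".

V₁: ΔP = 63, V ≈ 6.16 × 63^0.652 ≈ 91.78 kt.
V₂: ΔP = 96, V ≈ 6.16 × 96^0.652 ≈ 120.79 kt.
ΔV over 18 h = 29.01 kt → 24 h equivalent = 29.01 × 24/18 ≈ 38.68 kt.
39 kt ≥ 30 kt ⇒ rapid intensification.

39 kt, yes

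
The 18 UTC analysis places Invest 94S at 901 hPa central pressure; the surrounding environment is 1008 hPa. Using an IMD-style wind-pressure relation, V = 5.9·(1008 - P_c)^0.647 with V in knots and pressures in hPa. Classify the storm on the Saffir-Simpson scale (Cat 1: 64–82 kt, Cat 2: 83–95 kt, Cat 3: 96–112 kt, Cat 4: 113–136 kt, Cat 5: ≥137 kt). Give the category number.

ΔP = 1008 − 901 = 107 hPa.
V ≈ 5.9 × 107^0.647 = 5.9 × 20.56 ≈ 121 kt.
121 kt falls in the Category 4 band.

4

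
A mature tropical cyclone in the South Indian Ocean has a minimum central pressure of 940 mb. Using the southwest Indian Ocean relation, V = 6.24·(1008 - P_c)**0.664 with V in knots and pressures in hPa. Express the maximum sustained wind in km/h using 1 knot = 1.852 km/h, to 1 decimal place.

190.4 km/h

ΔP = 1008 − 940 = 68 mb.
V ≈ 6.24 × 68^0.664 = 6.24 × 16.474 ≈ 102.795 kt.
102.795 × 1.852 ≈ 190.38 km/h → 190.4 km/h.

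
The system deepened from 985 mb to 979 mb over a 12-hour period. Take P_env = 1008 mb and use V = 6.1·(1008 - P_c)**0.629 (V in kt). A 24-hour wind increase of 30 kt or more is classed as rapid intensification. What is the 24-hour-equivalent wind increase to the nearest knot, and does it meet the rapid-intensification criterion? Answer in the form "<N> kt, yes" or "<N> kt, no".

V₁: ΔP = 23, V ≈ 6.1 × 23^0.629 ≈ 43.84 kt.
V₂: ΔP = 29, V ≈ 6.1 × 29^0.629 ≈ 50.72 kt.
ΔV over 12 h = 6.88 kt → 24 h equivalent = 6.88 × 24/12 ≈ 13.76 kt.
14 kt < 30 kt ⇒ not rapid intensification.

14 kt, no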